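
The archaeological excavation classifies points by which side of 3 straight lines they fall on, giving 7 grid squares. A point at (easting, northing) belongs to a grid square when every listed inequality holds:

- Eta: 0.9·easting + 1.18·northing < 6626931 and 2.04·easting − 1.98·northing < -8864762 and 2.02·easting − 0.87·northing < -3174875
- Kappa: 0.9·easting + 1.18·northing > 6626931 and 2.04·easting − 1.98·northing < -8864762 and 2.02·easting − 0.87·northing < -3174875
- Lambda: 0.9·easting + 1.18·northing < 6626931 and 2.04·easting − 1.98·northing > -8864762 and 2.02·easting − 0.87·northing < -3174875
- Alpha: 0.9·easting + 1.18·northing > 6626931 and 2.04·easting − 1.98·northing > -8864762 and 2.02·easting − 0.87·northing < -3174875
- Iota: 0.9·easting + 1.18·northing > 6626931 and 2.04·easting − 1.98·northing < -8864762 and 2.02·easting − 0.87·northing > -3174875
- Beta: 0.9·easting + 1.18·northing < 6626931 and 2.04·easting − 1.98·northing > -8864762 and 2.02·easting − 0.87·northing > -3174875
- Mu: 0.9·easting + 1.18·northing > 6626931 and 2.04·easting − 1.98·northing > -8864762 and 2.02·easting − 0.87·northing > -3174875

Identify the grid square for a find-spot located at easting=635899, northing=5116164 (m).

Beta

0.9·635899 + 1.18·5116164 = 6609382.620, which is < 6626931
2.04·635899 − 1.98·5116164 = -8832770.760, which is > -8864762
2.02·635899 − 0.87·5116164 = -3166546.700, which is > -3174875
This sign pattern matches Beta.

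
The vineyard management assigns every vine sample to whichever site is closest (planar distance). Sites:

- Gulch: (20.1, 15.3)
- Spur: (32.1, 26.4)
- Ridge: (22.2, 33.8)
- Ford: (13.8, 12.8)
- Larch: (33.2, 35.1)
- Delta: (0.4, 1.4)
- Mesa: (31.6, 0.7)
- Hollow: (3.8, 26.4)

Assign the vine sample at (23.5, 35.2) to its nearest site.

Squared distances to each site:
Gulch: 407.570; Spur: 151.400; Ridge: 3.650; Ford: 595.850; Larch: 94.100; Delta: 1676.050; Mesa: 1255.860; Hollow: 465.530.
Minimum at Ridge.

Ridge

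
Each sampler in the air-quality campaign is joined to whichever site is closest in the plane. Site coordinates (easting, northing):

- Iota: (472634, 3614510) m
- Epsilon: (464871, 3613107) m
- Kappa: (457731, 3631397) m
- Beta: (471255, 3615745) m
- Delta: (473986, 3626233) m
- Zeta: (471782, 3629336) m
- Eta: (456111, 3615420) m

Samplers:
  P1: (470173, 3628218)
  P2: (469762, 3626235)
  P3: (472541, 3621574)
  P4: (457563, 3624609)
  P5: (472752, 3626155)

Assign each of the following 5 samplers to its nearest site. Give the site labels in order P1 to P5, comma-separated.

Zeta, Zeta, Delta, Kappa, Delta

P1 → Zeta (d²=3838805.00)
P2 → Zeta (d²=13696601.00)
P3 → Delta (d²=23794306.00)
P4 → Kappa (d²=46105168.00)
P5 → Delta (d²=1528840.00)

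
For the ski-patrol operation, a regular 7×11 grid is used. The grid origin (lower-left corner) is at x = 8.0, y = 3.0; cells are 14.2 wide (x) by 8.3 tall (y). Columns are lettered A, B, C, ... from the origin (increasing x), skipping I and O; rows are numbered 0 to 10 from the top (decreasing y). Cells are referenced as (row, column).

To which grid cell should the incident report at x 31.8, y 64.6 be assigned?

(3, B)

Column index: ⌊(31.8 − 8.0) / 14.2⌋ = ⌊1.676⌋ = 1 → column B
Row offset from origin: ⌊(64.6 − 3.0) / 8.3⌋ = ⌊7.422⌋ = 7 → row 3 (counted from top)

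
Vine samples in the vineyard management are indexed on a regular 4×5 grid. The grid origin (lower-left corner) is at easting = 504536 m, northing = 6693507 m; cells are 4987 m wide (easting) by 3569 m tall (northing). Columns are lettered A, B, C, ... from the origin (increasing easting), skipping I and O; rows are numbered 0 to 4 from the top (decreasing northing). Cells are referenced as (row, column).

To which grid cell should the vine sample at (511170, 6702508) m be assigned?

Column index: ⌊(511170 − 504536) / 4987⌋ = ⌊1.330⌋ = 1 → column B
Row offset from origin: ⌊(6702508 − 6693507) / 3569⌋ = ⌊2.522⌋ = 2 → row 2 (counted from top)

(2, B)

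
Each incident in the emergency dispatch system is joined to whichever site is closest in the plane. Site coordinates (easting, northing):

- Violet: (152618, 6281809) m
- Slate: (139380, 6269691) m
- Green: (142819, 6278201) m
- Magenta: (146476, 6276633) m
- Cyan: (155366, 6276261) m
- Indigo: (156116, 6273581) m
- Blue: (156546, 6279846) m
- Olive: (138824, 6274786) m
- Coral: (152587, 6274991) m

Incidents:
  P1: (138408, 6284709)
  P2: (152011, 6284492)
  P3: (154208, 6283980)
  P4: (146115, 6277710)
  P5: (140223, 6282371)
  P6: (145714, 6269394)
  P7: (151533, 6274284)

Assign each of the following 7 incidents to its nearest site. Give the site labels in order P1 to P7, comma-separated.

P1 → Green (d²=61810985.00)
P2 → Violet (d²=7566938.00)
P3 → Violet (d²=7241341.00)
P4 → Magenta (d²=1290250.00)
P5 → Green (d²=24128116.00)
P6 → Slate (d²=40207765.00)
P7 → Coral (d²=1610765.00)

Green, Violet, Violet, Magenta, Green, Slate, Coral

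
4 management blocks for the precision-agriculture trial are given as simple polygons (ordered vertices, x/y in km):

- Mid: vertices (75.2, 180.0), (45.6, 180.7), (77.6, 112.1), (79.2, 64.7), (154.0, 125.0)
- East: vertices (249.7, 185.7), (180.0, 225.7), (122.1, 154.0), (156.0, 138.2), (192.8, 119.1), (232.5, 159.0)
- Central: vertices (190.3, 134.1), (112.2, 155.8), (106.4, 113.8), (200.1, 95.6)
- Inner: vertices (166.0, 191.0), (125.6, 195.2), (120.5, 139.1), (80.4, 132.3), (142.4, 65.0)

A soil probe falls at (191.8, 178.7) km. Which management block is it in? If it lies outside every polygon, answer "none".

East

Cast a ray rightward from (191.8, 178.7). For each polygon, the edges (by vertex number in listed order) whose endpoints lie on opposite sides of y = 178.7, where each meets that height, and whether that is right or left of the point:
Mid: 2–3 at x≈46.53 (left), 5–1 at x≈77.06 (left) → 0 crossings.
East: 2–3 at x≈142.05 (left), 6–1 at x≈245.19 (right) → 1 crossing.
Central: no edge straddles that height → 0 crossings.
Inner: 2–3 at x≈124.10 (left), 5–1 at x≈163.70 (left) → 0 crossings.
Only East has an odd count, so the point is inside East.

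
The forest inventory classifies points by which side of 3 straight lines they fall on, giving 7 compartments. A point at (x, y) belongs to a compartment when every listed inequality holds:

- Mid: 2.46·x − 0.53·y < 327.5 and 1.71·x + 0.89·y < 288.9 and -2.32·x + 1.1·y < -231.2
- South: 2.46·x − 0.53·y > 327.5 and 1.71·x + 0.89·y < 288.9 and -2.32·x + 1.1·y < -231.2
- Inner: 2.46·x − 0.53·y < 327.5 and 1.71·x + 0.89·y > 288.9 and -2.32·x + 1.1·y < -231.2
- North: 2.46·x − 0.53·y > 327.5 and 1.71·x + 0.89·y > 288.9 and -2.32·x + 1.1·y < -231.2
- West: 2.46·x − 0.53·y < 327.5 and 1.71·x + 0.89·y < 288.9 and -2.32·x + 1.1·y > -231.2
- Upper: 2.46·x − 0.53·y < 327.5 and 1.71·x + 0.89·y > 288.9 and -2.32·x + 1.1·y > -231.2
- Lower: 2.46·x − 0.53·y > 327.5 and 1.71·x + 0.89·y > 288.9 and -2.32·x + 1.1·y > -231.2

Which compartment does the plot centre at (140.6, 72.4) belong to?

Inner

2.46·140.6 − 0.53·72.4 = 307.504, which is < 327.5
1.71·140.6 + 0.89·72.4 = 304.862, which is > 288.9
-2.32·140.6 + 1.1·72.4 = -246.552, which is < -231.2
This sign pattern matches Inner.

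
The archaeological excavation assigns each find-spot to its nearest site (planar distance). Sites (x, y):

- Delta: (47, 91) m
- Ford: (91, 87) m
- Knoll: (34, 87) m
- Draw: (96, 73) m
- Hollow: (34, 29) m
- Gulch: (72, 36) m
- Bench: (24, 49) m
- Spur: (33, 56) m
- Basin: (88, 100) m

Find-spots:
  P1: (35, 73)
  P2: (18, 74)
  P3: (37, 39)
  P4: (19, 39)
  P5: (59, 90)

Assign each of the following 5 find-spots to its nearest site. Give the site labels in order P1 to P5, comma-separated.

P1 → Knoll (d²=197.00)
P2 → Knoll (d²=425.00)
P3 → Hollow (d²=109.00)
P4 → Bench (d²=125.00)
P5 → Delta (d²=145.00)

Knoll, Knoll, Hollow, Bench, Delta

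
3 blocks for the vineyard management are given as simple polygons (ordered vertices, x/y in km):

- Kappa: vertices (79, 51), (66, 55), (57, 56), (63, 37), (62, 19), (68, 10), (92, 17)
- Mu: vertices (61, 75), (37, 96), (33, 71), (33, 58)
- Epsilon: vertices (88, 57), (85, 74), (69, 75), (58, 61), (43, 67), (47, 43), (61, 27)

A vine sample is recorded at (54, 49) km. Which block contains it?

Cast a ray rightward from (54, 49). For each polygon, the edges (by vertex number in listed order) whose endpoints lie on opposite sides of y = 49, where each meets that height, and whether that is right or left of the point:
Kappa: 3–4 at x≈59.2 (right), 7–1 at x≈79.8 (right) → 2 crossings.
Mu: no edge straddles that height → 0 crossings.
Epsilon: 5–6 at x≈46.0 (left), 7–1 at x≈80.8 (right) → 1 crossing.
Only Epsilon has an odd count, so the point is inside Epsilon.

Epsilon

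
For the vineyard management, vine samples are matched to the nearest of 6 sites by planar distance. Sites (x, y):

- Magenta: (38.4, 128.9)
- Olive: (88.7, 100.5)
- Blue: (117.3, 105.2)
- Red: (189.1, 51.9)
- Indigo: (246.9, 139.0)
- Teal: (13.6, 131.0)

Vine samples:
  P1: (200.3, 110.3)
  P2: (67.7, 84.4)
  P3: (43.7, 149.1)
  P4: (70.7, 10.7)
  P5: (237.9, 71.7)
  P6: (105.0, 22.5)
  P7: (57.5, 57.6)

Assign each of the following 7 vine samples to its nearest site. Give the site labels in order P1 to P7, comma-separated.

Indigo, Olive, Magenta, Olive, Red, Olive, Olive

P1 → Indigo (d²=2995.25)
P2 → Olive (d²=700.21)
P3 → Magenta (d²=436.13)
P4 → Olive (d²=8388.04)
P5 → Red (d²=2773.48)
P6 → Olive (d²=6349.69)
P7 → Olive (d²=2813.85)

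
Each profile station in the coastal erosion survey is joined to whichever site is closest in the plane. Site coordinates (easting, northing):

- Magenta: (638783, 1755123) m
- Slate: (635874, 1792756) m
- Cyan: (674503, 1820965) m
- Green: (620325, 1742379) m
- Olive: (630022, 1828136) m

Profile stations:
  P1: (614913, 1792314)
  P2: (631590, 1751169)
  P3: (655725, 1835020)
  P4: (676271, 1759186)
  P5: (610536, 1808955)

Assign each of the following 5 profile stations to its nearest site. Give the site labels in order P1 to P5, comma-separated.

Slate, Magenta, Cyan, Magenta, Olive

P1 → Slate (d²=439558885.00)
P2 → Magenta (d²=67373365.00)
P3 → Cyan (d²=550156309.00)
P4 → Magenta (d²=1421858113.00)
P5 → Olive (d²=747614957.00)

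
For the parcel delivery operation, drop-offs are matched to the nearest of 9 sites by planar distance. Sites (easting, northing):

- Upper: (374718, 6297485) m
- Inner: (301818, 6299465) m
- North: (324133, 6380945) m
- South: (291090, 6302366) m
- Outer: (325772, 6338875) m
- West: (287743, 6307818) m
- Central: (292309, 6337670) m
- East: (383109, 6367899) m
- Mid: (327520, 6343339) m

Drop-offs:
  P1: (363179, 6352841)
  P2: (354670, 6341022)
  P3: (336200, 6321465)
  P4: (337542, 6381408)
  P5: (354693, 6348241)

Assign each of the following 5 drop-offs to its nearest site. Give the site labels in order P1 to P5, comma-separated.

East, Mid, Outer, North, Mid

P1 → East (d²=623948264.00)
P2 → Mid (d²=742490989.00)
P3 → Outer (d²=411851284.00)
P4 → North (d²=180015650.00)
P5 → Mid (d²=762401533.00)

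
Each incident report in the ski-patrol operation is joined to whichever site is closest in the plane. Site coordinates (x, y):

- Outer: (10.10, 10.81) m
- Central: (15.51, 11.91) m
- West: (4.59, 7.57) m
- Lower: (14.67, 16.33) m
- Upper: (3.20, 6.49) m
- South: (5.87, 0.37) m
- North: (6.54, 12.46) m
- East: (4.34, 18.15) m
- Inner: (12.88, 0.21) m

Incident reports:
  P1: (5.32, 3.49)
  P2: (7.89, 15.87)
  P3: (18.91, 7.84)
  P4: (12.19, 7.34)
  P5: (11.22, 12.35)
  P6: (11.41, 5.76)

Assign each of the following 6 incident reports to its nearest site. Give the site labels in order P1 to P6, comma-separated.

South, North, Central, Outer, Outer, Outer

P1 → South (d²=10.04)
P2 → North (d²=13.45)
P3 → Central (d²=28.12)
P4 → Outer (d²=16.41)
P5 → Outer (d²=3.63)
P6 → Outer (d²=27.22)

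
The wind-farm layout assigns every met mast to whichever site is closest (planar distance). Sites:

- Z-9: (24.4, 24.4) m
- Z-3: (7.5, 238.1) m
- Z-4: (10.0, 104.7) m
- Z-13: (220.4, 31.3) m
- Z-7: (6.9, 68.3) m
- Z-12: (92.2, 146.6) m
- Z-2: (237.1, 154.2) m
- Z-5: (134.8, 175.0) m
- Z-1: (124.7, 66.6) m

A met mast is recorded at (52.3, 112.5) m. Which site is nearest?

Z-4

Squared distances to each site:
Z-9: 8540.020; Z-3: 17782.400; Z-4: 1850.130; Z-13: 34851.050; Z-7: 4014.800; Z-12: 2754.820; Z-2: 35889.930; Z-5: 10712.500; Z-1: 7348.570.
Minimum at Z-4.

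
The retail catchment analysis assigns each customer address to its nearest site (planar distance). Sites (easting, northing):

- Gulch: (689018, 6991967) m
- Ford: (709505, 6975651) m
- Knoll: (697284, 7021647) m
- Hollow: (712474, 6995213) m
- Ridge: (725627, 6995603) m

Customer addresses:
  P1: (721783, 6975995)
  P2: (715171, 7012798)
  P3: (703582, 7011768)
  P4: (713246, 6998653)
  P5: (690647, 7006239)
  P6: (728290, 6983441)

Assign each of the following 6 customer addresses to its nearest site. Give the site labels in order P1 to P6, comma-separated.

Ford, Hollow, Knoll, Hollow, Gulch, Ridge

P1 → Ford (d²=150867620.00)
P2 → Hollow (d²=316506034.00)
P3 → Knoll (d²=137259445.00)
P4 → Hollow (d²=12429584.00)
P5 → Gulch (d²=206343625.00)
P6 → Ridge (d²=155005813.00)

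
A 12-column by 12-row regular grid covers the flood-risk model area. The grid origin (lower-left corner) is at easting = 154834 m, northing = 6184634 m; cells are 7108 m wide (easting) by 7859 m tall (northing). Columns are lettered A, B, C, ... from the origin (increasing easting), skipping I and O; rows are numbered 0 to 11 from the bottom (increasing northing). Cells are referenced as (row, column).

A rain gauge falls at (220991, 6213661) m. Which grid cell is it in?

Column index: ⌊(220991 − 154834) / 7108⌋ = ⌊9.307⌋ = 9 → column K
Row offset from origin: ⌊(6213661 − 6184634) / 7859⌋ = ⌊3.693⌋ = 3 → row 3

(3, K)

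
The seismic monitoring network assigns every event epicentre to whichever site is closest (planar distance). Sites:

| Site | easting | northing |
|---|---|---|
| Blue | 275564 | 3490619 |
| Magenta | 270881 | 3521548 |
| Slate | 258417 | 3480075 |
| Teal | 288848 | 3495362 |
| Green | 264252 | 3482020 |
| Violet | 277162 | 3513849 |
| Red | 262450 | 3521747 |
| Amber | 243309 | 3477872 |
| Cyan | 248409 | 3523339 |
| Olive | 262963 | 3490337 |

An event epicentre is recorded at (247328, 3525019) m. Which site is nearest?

Cyan

Squared distances to each site:
Blue: 1980631696.000; Magenta: 566791650.000; Slate: 2142929057.000; Teal: 2603448049.000; Green: 2135335777.000; Violet: 1014836456.000; Red: 239380868.000; Amber: 2238991970.000; Cyan: 3990961.000; Olive: 1447294349.000.
Minimum at Cyan.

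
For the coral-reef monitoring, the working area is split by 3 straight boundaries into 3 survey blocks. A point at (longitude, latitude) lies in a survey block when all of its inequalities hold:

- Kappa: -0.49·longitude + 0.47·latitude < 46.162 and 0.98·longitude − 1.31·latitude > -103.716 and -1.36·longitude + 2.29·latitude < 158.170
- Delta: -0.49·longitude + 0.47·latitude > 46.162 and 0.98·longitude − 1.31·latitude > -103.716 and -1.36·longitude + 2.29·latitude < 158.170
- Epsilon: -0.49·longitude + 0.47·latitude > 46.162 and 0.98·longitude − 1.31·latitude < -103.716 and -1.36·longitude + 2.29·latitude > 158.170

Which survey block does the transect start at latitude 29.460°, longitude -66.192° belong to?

-0.49·-66.192 + 0.47·29.460 = 46.280, which is > 46.162
0.98·-66.192 − 1.31·29.460 = -103.461, which is > -103.716
-1.36·-66.192 + 2.29·29.460 = 157.485, which is < 158.170
This sign pattern matches Delta.

Delta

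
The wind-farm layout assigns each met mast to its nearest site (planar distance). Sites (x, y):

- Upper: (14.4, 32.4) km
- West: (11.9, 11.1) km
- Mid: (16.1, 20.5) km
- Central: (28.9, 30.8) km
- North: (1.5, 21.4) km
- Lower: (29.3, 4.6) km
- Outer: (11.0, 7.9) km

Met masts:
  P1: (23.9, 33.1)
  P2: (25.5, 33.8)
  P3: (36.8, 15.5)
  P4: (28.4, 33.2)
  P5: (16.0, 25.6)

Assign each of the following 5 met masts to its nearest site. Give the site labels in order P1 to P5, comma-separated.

Central, Central, Lower, Central, Mid

P1 → Central (d²=30.29)
P2 → Central (d²=20.56)
P3 → Lower (d²=175.06)
P4 → Central (d²=6.01)
P5 → Mid (d²=26.02)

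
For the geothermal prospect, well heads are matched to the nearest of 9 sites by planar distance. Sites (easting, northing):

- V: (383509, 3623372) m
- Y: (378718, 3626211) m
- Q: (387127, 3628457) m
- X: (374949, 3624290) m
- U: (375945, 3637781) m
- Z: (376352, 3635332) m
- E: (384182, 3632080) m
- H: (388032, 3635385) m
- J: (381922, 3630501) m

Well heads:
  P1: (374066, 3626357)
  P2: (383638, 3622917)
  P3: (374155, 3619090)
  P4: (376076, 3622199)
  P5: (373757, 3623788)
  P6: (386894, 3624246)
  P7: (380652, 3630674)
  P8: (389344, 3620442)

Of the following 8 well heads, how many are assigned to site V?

P1 → X
P2 → V
P3 → X
P4 → X
P5 → X
P6 → V
P7 → J
P8 → V
3 of the 8 go to V.

3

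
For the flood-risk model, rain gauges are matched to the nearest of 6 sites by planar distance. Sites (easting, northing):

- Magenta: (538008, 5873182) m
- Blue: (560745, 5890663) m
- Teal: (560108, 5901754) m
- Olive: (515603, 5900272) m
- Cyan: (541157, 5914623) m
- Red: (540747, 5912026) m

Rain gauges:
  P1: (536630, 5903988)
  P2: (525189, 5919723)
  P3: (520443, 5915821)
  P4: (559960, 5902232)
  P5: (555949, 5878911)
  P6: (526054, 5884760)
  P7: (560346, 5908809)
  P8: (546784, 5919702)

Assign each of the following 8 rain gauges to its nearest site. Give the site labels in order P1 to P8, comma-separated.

P1 → Red (d²=81559133.00)
P2 → Cyan (d²=280987024.00)
P3 → Olive (d²=265197001.00)
P4 → Teal (d²=250388.00)
P5 → Blue (d²=161111120.00)
P6 → Magenta (d²=276948200.00)
P7 → Teal (d²=49829669.00)
P8 → Cyan (d²=57459370.00)

Red, Cyan, Olive, Teal, Blue, Magenta, Teal, Cyan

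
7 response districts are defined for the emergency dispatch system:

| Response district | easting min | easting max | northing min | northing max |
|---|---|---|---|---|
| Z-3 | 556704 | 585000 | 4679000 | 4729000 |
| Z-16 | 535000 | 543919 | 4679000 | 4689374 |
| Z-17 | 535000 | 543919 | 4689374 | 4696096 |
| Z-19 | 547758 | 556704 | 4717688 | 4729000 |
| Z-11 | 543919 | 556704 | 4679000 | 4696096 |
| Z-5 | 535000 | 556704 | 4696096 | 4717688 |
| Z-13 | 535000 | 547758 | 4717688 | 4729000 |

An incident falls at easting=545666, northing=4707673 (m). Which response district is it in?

Z-5

The point has easting = 545666 and northing = 4707673.
Only Z-5 satisfies 535000 ≤ easting ≤ 556704 and 4696096 ≤ northing ≤ 4717688.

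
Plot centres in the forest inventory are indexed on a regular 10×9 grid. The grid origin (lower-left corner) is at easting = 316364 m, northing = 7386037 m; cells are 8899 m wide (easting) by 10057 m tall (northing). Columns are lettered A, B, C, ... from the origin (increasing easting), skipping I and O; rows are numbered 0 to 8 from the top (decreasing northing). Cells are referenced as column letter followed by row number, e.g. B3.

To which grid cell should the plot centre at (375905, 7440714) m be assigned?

Column index: ⌊(375905 − 316364) / 8899⌋ = ⌊6.691⌋ = 6 → column G
Row offset from origin: ⌊(7440714 − 7386037) / 10057⌋ = ⌊5.437⌋ = 5 → row 3 (counted from top)

G3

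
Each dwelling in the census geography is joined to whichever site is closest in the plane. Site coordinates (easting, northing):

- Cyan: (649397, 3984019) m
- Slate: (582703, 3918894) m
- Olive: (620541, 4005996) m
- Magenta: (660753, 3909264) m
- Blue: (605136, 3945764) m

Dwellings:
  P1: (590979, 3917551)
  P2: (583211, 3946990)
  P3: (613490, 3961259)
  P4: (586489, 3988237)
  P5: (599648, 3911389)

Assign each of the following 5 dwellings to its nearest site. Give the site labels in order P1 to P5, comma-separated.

P1 → Slate (d²=70295825.00)
P2 → Blue (d²=482208701.00)
P3 → Blue (d²=309884341.00)
P4 → Olive (d²=1474920785.00)
P5 → Slate (d²=343458050.00)

Slate, Blue, Blue, Olive, Slate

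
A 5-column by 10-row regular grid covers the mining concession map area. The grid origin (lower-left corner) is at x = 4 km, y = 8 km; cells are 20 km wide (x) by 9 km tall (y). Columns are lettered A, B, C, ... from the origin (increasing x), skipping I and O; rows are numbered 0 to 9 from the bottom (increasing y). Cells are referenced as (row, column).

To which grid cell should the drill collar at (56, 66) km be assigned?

(6, C)

Column index: ⌊(56 − 4) / 20⌋ = ⌊2.600⌋ = 2 → column C
Row offset from origin: ⌊(66 − 8) / 9⌋ = ⌊6.444⌋ = 6 → row 6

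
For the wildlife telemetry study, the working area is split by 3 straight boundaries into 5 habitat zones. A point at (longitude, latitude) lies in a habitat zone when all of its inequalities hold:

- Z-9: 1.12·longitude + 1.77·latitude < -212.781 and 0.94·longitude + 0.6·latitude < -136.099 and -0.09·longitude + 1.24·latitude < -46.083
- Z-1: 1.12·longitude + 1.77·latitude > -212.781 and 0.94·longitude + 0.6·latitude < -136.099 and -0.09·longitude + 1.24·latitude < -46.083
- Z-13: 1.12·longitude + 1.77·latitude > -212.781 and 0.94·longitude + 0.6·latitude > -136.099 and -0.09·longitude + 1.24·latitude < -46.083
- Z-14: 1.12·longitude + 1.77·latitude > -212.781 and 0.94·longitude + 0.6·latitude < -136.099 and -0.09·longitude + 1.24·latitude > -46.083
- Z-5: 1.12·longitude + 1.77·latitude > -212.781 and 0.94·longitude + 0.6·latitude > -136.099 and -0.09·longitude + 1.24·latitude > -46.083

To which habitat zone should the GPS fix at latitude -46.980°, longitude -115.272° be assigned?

1.12·-115.272 + 1.77·-46.980 = -212.259, which is > -212.781
0.94·-115.272 + 0.6·-46.980 = -136.544, which is < -136.099
-0.09·-115.272 + 1.24·-46.980 = -47.881, which is < -46.083
This sign pattern matches Z-1.

Z-1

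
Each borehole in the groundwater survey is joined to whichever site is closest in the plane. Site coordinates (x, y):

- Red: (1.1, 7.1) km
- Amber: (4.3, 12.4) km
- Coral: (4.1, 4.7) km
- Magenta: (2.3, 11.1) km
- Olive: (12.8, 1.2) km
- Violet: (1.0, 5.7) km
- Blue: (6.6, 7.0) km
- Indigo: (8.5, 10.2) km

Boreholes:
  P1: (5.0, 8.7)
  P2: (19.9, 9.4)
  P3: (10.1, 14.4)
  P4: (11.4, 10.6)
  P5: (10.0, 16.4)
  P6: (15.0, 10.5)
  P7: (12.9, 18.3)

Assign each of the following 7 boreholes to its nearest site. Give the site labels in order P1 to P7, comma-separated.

P1 → Blue (d²=5.45)
P2 → Olive (d²=117.65)
P3 → Indigo (d²=20.20)
P4 → Indigo (d²=8.57)
P5 → Indigo (d²=40.69)
P6 → Indigo (d²=42.34)
P7 → Indigo (d²=84.97)

Blue, Olive, Indigo, Indigo, Indigo, Indigo, Indigo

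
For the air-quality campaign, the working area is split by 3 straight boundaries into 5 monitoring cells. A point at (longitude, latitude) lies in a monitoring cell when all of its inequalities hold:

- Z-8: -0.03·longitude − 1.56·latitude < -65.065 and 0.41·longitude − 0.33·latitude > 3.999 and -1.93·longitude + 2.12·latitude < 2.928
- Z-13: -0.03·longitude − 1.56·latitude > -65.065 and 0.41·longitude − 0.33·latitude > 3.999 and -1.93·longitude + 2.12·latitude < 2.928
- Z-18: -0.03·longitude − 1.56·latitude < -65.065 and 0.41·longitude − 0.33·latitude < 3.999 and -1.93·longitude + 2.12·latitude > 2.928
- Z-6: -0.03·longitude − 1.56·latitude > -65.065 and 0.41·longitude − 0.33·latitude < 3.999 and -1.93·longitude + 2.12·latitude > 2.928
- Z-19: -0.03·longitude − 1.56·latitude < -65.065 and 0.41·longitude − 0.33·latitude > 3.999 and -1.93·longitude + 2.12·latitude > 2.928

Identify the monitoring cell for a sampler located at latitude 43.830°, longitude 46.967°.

Z-8

-0.03·46.967 − 1.56·43.830 = -69.784, which is < -65.065
0.41·46.967 − 0.33·43.830 = 4.793, which is > 3.999
-1.93·46.967 + 2.12·43.830 = 2.273, which is < 2.928
This sign pattern matches Z-8.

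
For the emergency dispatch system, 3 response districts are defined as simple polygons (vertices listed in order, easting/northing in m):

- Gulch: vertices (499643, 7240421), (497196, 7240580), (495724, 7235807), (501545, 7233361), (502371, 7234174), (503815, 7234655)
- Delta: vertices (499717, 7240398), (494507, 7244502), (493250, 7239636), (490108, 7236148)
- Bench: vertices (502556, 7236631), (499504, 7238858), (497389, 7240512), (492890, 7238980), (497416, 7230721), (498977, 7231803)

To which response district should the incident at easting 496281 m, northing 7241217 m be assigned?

Delta

Cast a ray rightward from (496281, 7241217). For each polygon, the edges (by vertex number in listed order) whose endpoints lie on opposite sides of northing = 7241217, where each meets that height, and whether that is right or left of the point:
Gulch: no edge straddles that height → 0 crossings.
Delta: 1–2 at easting≈498677.3 (right), 2–3 at easting≈493658.4 (left) → 1 crossing.
Bench: no edge straddles that height → 0 crossings.
Only Delta has an odd count, so the point is inside Delta.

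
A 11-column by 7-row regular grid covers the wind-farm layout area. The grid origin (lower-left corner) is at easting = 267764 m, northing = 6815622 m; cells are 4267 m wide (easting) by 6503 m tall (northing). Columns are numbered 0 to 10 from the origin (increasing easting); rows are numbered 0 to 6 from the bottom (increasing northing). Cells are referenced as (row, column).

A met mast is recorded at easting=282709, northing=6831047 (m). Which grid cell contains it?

(2, 3)

Column index: ⌊(282709 − 267764) / 4267⌋ = ⌊3.502⌋ = 3
Row offset from origin: ⌊(6831047 − 6815622) / 6503⌋ = ⌊2.372⌋ = 2 → row 2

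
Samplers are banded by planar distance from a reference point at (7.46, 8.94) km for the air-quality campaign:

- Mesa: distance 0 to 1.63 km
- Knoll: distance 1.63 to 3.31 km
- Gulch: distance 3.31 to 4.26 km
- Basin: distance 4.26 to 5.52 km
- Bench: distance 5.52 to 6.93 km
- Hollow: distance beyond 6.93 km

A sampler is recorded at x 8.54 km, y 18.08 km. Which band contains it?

Hollow

Distance = √((8.54−7.46)² + (18.08−8.94)²) = √(1.166 + 83.540) = 9.204 km.
6.93 ≤ 9.204 < ∞ → Hollow.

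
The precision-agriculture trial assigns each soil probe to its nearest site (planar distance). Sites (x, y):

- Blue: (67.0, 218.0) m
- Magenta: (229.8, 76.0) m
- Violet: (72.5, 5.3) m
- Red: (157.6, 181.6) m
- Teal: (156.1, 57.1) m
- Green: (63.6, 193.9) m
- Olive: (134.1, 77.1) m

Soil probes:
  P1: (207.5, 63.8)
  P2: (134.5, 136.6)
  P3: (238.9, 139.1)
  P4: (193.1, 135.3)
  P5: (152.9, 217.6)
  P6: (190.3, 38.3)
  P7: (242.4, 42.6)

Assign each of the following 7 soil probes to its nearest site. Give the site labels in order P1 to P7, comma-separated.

P1 → Magenta (d²=646.13)
P2 → Red (d²=2558.61)
P3 → Magenta (d²=4064.42)
P4 → Red (d²=3403.94)
P5 → Red (d²=1318.09)
P6 → Teal (d²=1523.08)
P7 → Magenta (d²=1274.32)

Magenta, Red, Magenta, Red, Red, Teal, Magenta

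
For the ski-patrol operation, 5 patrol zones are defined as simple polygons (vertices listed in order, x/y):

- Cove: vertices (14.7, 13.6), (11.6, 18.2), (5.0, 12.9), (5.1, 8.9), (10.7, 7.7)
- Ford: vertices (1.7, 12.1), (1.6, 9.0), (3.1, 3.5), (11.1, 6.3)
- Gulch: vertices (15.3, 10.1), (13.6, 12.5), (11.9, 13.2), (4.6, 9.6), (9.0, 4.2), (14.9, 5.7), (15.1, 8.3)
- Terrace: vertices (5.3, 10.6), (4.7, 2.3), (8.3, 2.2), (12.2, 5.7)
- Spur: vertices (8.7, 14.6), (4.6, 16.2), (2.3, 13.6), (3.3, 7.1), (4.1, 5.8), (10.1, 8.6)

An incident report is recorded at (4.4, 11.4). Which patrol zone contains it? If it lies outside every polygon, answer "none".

Spur

Cast a ray rightward from (4.4, 11.4). For each polygon, the edges (by vertex number in listed order) whose endpoints lie on opposite sides of y = 11.4, where each meets that height, and whether that is right or left of the point:
Cove: 3–4 at x≈5.04 (right), 5–1 at x≈13.21 (right) → 2 crossings.
Ford: 1–2 at x≈1.68 (left), 4–1 at x≈2.83 (left) → 0 crossings.
Gulch: 1–2 at x≈14.38 (right), 3–4 at x≈8.25 (right) → 2 crossings.
Terrace: no edge straddles that height → 0 crossings.
Spur: 3–4 at x≈2.64 (left), 6–1 at x≈9.45 (right) → 1 crossing.
Only Spur has an odd count, so the point is inside Spur.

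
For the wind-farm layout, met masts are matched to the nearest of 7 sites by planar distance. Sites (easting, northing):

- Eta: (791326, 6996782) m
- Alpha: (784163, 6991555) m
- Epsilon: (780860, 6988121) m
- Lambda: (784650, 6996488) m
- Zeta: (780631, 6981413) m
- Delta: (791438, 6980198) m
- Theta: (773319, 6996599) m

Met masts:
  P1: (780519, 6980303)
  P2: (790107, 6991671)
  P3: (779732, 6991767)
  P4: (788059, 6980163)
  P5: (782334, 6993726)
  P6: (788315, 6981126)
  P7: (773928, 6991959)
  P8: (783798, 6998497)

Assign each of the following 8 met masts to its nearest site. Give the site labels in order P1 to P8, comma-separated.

Zeta, Eta, Epsilon, Delta, Alpha, Delta, Theta, Lambda

P1 → Zeta (d²=1244644.00)
P2 → Eta (d²=27608282.00)
P3 → Epsilon (d²=14565700.00)
P4 → Delta (d²=11418866.00)
P5 → Alpha (d²=8058482.00)
P6 → Delta (d²=10614313.00)
P7 → Theta (d²=21900481.00)
P8 → Lambda (d²=4761985.00)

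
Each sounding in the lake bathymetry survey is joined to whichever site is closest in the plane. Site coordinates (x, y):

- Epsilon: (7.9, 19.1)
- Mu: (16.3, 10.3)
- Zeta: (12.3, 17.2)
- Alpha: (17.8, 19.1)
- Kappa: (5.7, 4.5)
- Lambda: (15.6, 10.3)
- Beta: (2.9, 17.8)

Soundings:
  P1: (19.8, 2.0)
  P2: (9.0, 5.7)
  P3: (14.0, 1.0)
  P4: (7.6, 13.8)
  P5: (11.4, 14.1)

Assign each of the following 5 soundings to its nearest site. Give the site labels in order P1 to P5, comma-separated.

P1 → Mu (d²=81.14)
P2 → Kappa (d²=12.33)
P3 → Kappa (d²=81.14)
P4 → Epsilon (d²=28.18)
P5 → Zeta (d²=10.42)

Mu, Kappa, Kappa, Epsilon, Zeta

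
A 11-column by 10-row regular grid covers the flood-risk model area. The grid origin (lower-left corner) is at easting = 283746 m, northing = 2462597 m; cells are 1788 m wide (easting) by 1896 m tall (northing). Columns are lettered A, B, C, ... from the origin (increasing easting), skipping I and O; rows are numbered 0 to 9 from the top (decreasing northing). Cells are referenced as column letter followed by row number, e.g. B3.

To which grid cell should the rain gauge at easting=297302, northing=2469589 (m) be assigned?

H6

Column index: ⌊(297302 − 283746) / 1788⌋ = ⌊7.582⌋ = 7 → column H
Row offset from origin: ⌊(2469589 − 2462597) / 1896⌋ = ⌊3.688⌋ = 3 → row 6 (counted from top)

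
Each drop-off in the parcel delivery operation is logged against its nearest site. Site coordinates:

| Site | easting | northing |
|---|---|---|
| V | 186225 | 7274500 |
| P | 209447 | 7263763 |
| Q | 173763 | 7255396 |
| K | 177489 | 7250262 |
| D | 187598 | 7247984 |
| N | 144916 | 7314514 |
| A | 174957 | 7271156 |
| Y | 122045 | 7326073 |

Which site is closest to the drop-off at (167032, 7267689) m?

A

Squared distances to each site:
V: 414760970.000; P: 1814445701.000; Q: 196424210.000; K: 413049178.000; D: 811247381.000; N: 2681698081.000; A: 74825714.000; Y: 5432521625.000.
Minimum at A.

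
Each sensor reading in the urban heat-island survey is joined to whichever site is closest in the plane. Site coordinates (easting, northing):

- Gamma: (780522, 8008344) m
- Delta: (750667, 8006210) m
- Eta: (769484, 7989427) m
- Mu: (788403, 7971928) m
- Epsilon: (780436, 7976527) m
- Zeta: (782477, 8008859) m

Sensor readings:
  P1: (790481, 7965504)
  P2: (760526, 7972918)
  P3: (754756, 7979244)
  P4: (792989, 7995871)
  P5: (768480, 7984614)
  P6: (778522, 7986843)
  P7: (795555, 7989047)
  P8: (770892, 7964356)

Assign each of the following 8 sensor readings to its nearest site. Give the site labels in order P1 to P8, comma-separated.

Mu, Eta, Eta, Zeta, Eta, Eta, Mu, Epsilon

P1 → Mu (d²=45585860.00)
P2 → Eta (d²=352792845.00)
P3 → Eta (d²=320607473.00)
P4 → Zeta (d²=279190288.00)
P5 → Eta (d²=24172985.00)
P6 → Eta (d²=88362500.00)
P7 → Mu (d²=344211265.00)
P8 → Epsilon (d²=239221177.00)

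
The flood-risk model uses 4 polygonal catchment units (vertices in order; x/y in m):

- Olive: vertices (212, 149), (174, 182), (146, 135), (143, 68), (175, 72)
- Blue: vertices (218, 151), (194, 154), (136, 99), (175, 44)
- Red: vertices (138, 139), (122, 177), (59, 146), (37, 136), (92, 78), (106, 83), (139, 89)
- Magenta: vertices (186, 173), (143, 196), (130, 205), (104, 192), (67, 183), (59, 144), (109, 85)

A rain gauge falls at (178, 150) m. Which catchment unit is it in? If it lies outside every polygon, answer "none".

Cast a ray rightward from (178, 150). For each polygon, the edges (by vertex number in listed order) whose endpoints lie on opposite sides of y = 150, where each meets that height, and whether that is right or left of the point:
Olive: 1–2 at x≈210.8 (right), 2–3 at x≈154.9 (left) → 1 crossing.
Blue: 2–3 at x≈189.8 (right), 4–1 at x≈217.6 (right) → 2 crossings.
Red: 1–2 at x≈133.4 (left), 2–3 at x≈67.1 (left) → 0 crossings.
Magenta: 5–6 at x≈60.2 (left), 7–1 at x≈165.9 (left) → 0 crossings.
Only Olive has an odd count, so the point is inside Olive.

Olive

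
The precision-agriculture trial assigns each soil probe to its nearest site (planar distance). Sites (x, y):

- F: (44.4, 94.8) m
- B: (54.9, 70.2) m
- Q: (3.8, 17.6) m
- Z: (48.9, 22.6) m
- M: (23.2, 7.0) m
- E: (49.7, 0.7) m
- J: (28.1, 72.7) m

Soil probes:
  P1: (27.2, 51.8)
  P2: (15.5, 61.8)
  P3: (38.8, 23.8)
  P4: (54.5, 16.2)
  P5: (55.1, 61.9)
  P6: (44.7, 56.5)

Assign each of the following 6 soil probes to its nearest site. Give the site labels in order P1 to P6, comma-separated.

P1 → J (d²=437.62)
P2 → J (d²=277.57)
P3 → Z (d²=103.45)
P4 → Z (d²=72.32)
P5 → B (d²=68.93)
P6 → B (d²=291.73)

J, J, Z, Z, B, B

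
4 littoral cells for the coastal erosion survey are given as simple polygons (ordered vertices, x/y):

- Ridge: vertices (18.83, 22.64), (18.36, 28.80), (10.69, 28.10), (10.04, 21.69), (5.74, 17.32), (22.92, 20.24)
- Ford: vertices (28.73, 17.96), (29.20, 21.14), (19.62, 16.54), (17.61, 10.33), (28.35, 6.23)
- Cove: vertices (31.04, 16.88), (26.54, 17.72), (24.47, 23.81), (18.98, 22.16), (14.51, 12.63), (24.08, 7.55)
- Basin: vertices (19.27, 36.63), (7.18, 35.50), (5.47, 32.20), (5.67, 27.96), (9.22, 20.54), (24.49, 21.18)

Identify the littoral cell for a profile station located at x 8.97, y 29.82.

Cast a ray rightward from (8.97, 29.82). For each polygon, the edges (by vertex number in listed order) whose endpoints lie on opposite sides of y = 29.82, where each meets that height, and whether that is right or left of the point:
Ridge: no edge straddles that height → 0 crossings.
Ford: no edge straddles that height → 0 crossings.
Cove: no edge straddles that height → 0 crossings.
Basin: 3–4 at x≈5.582 (left), 6–1 at x≈21.571 (right) → 1 crossing.
Only Basin has an odd count, so the point is inside Basin.

Basin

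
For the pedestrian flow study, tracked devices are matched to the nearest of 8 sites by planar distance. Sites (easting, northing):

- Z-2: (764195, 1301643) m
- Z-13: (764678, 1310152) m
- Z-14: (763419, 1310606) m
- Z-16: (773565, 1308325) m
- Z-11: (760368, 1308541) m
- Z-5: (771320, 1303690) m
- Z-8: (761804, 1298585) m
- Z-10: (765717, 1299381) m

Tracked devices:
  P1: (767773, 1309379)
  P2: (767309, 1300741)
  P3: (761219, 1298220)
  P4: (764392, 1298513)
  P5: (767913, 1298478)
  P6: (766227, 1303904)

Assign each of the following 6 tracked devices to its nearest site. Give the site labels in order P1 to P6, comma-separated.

P1 → Z-13 (d²=10176554.00)
P2 → Z-10 (d²=4384064.00)
P3 → Z-8 (d²=475450.00)
P4 → Z-10 (d²=2509049.00)
P5 → Z-10 (d²=5637825.00)
P6 → Z-2 (d²=9241145.00)

Z-13, Z-10, Z-8, Z-10, Z-10, Z-2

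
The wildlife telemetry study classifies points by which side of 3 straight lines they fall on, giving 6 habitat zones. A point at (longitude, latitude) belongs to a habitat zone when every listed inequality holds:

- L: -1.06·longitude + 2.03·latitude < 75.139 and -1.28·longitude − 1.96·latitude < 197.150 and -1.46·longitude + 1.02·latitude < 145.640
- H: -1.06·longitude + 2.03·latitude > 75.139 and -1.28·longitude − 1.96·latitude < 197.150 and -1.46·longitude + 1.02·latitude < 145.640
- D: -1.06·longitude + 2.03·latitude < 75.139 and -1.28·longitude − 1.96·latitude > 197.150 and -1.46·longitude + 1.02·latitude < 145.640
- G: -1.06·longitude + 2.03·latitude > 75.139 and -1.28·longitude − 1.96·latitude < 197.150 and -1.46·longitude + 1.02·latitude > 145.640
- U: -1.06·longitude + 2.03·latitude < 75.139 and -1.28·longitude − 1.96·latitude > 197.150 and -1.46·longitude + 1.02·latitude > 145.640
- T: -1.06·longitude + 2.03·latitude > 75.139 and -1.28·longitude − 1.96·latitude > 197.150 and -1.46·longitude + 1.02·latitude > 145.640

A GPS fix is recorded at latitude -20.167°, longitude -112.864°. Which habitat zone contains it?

H

-1.06·-112.864 + 2.03·-20.167 = 78.697, which is > 75.139
-1.28·-112.864 − 1.96·-20.167 = 183.993, which is < 197.150
-1.46·-112.864 + 1.02·-20.167 = 144.211, which is < 145.640
This sign pattern matches H.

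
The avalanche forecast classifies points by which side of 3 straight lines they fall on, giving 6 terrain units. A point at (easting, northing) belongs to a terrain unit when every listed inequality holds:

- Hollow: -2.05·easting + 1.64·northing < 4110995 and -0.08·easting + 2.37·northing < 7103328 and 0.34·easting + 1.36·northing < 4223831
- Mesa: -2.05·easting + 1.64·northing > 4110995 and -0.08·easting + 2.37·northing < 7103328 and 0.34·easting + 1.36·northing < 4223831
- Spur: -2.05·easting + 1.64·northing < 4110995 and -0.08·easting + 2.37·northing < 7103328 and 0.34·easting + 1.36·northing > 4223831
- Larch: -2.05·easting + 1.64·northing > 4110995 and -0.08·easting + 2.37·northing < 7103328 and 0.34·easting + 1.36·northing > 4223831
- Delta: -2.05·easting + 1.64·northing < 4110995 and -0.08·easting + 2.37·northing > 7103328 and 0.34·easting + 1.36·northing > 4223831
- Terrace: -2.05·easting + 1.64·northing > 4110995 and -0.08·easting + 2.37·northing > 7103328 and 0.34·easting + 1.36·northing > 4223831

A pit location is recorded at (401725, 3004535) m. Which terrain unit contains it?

-2.05·401725 + 1.64·3004535 = 4103901.150, which is < 4110995
-0.08·401725 + 2.37·3004535 = 7088609.950, which is < 7103328
0.34·401725 + 1.36·3004535 = 4222754.100, which is < 4223831
This sign pattern matches Hollow.

Hollow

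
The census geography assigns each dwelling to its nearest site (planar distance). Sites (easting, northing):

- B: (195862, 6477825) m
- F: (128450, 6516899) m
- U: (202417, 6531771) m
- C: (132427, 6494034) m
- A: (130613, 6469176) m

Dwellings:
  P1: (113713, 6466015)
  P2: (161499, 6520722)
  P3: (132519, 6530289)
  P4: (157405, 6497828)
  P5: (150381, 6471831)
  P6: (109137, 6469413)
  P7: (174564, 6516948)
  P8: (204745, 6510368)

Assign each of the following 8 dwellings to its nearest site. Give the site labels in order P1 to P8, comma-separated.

P1 → A (d²=295601921.00)
P2 → F (d²=1106851730.00)
P3 → F (d²=195848861.00)
P4 → C (d²=638294920.00)
P5 → A (d²=397822849.00)
P6 → A (d²=461274745.00)
P7 → U (d²=995510938.00)
P8 → U (d²=463507993.00)

A, F, F, C, A, A, U, U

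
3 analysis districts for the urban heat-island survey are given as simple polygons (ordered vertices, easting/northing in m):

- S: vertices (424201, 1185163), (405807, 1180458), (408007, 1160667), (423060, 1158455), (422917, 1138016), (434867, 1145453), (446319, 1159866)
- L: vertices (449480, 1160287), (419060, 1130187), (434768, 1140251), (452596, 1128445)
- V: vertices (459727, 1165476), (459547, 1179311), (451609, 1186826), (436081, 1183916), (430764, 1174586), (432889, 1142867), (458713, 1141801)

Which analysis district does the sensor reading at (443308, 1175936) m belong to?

Cast a ray rightward from (443308, 1175936). For each polygon, the edges (by vertex number in listed order) whose endpoints lie on opposite sides of northing = 1175936, where each meets that height, and whether that is right or left of the point:
S: 2–3 at easting≈406309.7 (left), 7–1 at easting≈432268.5 (left) → 0 crossings.
L: no edge straddles that height → 0 crossings.
V: 1–2 at easting≈459590.9 (right), 4–5 at easting≈431533.3 (left) → 1 crossing.
Only V has an odd count, so the point is inside V.

V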